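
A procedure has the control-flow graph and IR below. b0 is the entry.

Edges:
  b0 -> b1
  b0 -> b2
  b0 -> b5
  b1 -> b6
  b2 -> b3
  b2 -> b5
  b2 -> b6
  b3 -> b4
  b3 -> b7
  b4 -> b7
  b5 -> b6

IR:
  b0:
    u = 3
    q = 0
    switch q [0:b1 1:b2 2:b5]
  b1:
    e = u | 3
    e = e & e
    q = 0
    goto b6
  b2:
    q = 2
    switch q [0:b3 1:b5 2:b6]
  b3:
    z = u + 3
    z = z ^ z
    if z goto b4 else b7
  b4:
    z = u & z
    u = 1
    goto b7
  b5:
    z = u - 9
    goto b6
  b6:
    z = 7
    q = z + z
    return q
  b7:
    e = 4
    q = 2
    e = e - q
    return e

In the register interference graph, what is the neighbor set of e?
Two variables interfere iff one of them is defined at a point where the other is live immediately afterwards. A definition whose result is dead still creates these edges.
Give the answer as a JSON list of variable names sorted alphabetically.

Block summaries:
  b0 def {q,u} use ∅
  b1 def {e,q} use {u}
  b2 def {q} use ∅
  b3 def {z} use {u}
  b4 def {u,z} use {u,z}
  b5 def {z} use {u}
  b6 def {q,z} use ∅
  b7 def {e,q} use ∅

Liveness:
  b0: in=∅ out={u}
  b1: in={u} out=∅
  b2: in={u} out={u}
  b3: in={u} out={u,z}
  b4: in={u,z} out=∅
  b5: in={u} out=∅
  b6: in=∅ out=∅
  b7: in=∅ out=∅

Interference:
  e: {q}
  q: {e,u}
  u: {q,z}
  z: {u}

N(e) = ["q"]

Answer: ["q"]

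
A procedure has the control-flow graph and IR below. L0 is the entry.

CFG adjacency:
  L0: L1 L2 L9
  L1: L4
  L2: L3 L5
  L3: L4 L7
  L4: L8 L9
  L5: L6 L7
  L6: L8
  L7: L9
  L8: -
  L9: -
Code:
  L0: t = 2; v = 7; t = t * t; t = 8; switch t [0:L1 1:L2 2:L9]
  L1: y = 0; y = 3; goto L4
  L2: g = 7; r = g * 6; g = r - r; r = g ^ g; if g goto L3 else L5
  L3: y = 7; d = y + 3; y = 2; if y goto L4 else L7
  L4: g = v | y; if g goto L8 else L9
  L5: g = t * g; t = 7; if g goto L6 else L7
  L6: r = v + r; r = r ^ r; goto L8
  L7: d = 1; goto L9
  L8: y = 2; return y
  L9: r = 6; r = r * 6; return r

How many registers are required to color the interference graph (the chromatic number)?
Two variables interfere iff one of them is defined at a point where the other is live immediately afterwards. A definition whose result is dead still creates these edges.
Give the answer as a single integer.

Block summaries:
  L0: {t,v} / ∅
  L1: {y} / ∅
  L2: {g,r} / ∅
  L3: {d,y} / ∅
  L4: {g} / {v,y}
  L5: {g,t} / {g,t}
  L6: {r} / {r,v}
  L7: {d} / ∅
  L8: {y} / ∅
  L9: {r} / ∅

Liveness:
  L0 li=∅ lo={t,v}
  L1 li={v} lo={v,y}
  L2 li={t,v} lo={g,r,t,v}
  L3 li={v} lo={v,y}
  L4 li={v,y} lo=∅
  L5 li={g,r,t,v} lo={r,v}
  L6 li={r,v} lo=∅
  L7 li=∅ lo=∅
  L8 li=∅ lo=∅
  L9 li=∅ lo=∅

Interfere edges:
  d: {v}
  g: {r,t,v}
  r: {g,t,v}
  t: {g,r,v}
  v: {d,g,r,t,y}
  y: {v}

Colouring:
  {g,r,t,v} pairwise interfere (4-clique) ⇒ χ ≥ 4
  assign d→r1 g→r1 r→r2 t→r3 v→r0 y→r1 — no edge inside a register ⇒ χ ≤ 4
  χ = 4

Answer: 4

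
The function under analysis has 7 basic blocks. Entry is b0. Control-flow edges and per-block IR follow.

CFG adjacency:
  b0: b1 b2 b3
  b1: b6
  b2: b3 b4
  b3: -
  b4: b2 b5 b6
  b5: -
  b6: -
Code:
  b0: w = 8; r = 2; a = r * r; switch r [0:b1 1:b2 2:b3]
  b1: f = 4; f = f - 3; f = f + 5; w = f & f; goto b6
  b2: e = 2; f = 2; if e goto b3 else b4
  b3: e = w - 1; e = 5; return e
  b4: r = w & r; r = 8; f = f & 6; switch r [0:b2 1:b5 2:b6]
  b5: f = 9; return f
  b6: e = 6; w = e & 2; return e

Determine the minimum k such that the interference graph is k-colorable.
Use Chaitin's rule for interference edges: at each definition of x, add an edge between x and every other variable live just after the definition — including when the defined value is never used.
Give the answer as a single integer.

Answer: 4

Analysis:
Per-block:
  b0 def {a,r,w} use ∅
  b1 def {f,w} use ∅
  b2 def {e,f} use ∅
  b3 def {e} use {w}
  b4 def {f,r} use {f,r,w}
  b5 def {f} use ∅
  b6 def {e,w} use ∅

Live sets:
  live b0: ∅→{r,w}
  live b1: ∅→∅
  live b2: {r,w}→{f,r,w}
  live b3: {w}→∅
  live b4: {f,r,w}→{r,w}
  live b5: ∅→∅
  live b6: ∅→∅

Interference:
  a: {r,w}
  e: {f,r,w}
  f: {e,r,w}
  r: {a,e,f,w}
  w: {a,e,f,r}

Colouring:
  lower bound: {e,f,r,w} mutually conflict ⇒ χ ≥ 4
  assign a→r2 e→r2 f→r3 r→r0 w→r1 — no edge inside a register ⇒ χ ≤ 4
  χ = 4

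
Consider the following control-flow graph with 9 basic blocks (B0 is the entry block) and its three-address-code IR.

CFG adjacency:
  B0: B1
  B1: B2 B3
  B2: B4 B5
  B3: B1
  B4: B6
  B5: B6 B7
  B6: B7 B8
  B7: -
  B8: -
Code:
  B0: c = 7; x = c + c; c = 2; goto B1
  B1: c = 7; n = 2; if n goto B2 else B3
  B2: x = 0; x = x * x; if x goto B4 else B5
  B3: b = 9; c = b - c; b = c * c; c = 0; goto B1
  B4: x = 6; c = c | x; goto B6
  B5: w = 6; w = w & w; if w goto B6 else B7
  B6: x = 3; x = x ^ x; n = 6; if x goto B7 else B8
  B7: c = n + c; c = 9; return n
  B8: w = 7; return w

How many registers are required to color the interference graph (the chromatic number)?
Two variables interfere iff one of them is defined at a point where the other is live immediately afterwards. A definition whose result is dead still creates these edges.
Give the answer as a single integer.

def/use:
  B0 def {c,x} use ∅
  B1 def {c,n} use ∅
  B2 def {x} use ∅
  B3 def {b,c} use {c}
  B4 def {c,x} use {c}
  B5 def {w} use ∅
  B6 def {n,x} use ∅
  B7 def {c} use {c,n}
  B8 def {w} use ∅

Backward fixpoint:
  B0 li=∅ lo=∅
  B1 li=∅ lo={c,n}
  B2 li={c,n} lo={c,n}
  B3 li={c} lo=∅
  B4 li={c} lo={c}
  B5 li={c,n} lo={c,n}
  B6 li={c} lo={c,n}
  B7 li={c,n} lo=∅
  B8 li=∅ lo=∅

Interference:
  b↔{c}
  c↔{b,n,w,x}
  n↔{c,w,x}
  w↔{c,n}
  x↔{c,n}

Chromatic number:
  clique {c,n,w} ⇒ need ≥ 3
  3-colouring: R0={c}  R1={b,n}  R2={w,x}
  χ = 3

Answer: 3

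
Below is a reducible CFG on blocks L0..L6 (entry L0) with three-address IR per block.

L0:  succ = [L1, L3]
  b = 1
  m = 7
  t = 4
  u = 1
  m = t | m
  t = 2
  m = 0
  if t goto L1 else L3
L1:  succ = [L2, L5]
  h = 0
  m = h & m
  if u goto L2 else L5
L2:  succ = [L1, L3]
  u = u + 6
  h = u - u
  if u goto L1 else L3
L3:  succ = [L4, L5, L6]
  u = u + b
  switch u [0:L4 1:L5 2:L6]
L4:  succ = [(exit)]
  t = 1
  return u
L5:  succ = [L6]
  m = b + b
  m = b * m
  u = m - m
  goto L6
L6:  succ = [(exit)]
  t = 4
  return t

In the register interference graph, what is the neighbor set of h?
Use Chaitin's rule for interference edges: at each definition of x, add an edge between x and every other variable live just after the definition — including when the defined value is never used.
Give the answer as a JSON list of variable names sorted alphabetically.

Block summaries:
  L0: def={b,m,t,u} ue=∅
  L1: def={h,m} ue={m,u}
  L2: def={h,u} ue={u}
  L3: def={u} ue={b,u}
  L4: def={t} ue={u}
  L5: def={m,u} ue={b}
  L6: def={t} ue=∅

Backward fixpoint:
  L0 li=∅ lo={b,m,u}
  L1 li={b,m,u} lo={b,m,u}
  L2 li={b,m,u} lo={b,m,u}
  L3 li={b,u} lo={b,u}
  L4 li={u} lo=∅
  L5 li={b} lo=∅
  L6 li=∅ lo=∅

Interfere edges:
  b↔{h,m,t,u}
  h↔{b,m,u}
  m↔{b,h,t,u}
  t↔{b,m,u}
  u↔{b,h,m,t}

N(h) = ["b", "m", "u"]

Answer: ["b", "m", "u"]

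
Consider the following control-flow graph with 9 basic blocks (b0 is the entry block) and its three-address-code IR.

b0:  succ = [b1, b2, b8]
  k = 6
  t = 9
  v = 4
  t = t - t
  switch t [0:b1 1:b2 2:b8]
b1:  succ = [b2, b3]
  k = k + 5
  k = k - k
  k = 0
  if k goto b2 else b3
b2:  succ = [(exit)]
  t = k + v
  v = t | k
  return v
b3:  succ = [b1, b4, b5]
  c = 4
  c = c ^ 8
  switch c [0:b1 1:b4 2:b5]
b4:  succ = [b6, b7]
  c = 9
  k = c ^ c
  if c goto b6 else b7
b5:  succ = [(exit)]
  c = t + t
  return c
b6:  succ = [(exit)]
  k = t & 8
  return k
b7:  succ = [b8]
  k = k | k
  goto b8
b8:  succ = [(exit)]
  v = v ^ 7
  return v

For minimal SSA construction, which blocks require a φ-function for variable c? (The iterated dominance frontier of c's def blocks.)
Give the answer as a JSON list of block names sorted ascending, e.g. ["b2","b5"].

idom tree: b1←b0 b2←b0 b3←b1 b4←b3 b5←b3 b6←b4 b7←b4 b8←b0
Join-block Dom:
  b1: preds {b0,b3}: {b0} ∩ {b0,b1,b3} = {b0}; idom=b0
  b2: preds {b0,b1}: {b0} ∩ {b0,b1} = {b0}; idom=b0
  b8: preds {b0,b7}: {b0} ∩ {b0,b1,b3,b4,b7} = {b0}; idom=b0

Frontier:
  join b1 pred b0: · stop@b0
  join b1 pred b3: b3→b1 stop@b0
  join b2 pred b0: · stop@b0
  join b2 pred b1: b1 stop@b0
  join b8 pred b0: · stop@b0
  join b8 pred b7: b7→b4→b3→b1 stop@b0
  DF(b0)=∅
  DF(b1)={b1,b2,b8}
  DF(b2)=∅
  DF(b3)={b1,b8}
  DF(b4)={b8}
  DF(b5)=∅
  DF(b6)=∅
  DF(b7)={b8}
  DF(b8)=∅

φ for c: defs {b3,b4,b5}
  DF⁺ = {b1,b2,b8}

Answer: ["b1", "b2", "b8"]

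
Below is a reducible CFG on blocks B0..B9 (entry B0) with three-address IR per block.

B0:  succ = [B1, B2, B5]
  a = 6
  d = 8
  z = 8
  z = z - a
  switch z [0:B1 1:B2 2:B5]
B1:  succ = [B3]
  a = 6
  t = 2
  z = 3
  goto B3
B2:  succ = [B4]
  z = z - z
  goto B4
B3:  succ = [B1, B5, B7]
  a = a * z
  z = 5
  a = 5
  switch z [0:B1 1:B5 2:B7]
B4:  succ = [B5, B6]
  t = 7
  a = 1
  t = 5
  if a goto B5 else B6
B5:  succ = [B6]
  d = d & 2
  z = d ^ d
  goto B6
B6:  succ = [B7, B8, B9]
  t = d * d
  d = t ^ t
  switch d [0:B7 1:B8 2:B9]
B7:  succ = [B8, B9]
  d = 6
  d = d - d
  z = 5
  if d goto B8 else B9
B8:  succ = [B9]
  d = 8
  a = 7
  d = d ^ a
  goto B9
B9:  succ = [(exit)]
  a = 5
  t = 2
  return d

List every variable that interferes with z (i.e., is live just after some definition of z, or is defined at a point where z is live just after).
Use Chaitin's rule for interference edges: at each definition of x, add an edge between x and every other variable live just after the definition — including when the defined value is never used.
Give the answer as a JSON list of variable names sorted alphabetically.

def/use:
  B0: {a,d,z} / ∅
  B1: {a,t,z} / ∅
  B2: {z} / {z}
  B3: {a,z} / {a,z}
  B4: {a,t} / ∅
  B5: {d,z} / {d}
  B6: {d,t} / {d}
  B7: {d,z} / ∅
  B8: {a,d} / ∅
  B9: {a,t} / {d}

Backward fixpoint:
  B0 li=∅ lo={d,z}
  B1 li={d} lo={a,d,z}
  B2 li={d,z} lo={d}
  B3 li={a,d,z} lo={d}
  B4 li={d} lo={d}
  B5 li={d} lo={d}
  B6 li={d} lo={d}
  B7 li=∅ lo={d}
  B8 li=∅ lo={d}
  B9 li={d} lo=∅

Conflict graph:
  a↔{d,t,z}
  d↔{a,t,z}
  t↔{a,d}
  z↔{a,d}

N(z) = ["a", "d"]

Answer: ["a", "d"]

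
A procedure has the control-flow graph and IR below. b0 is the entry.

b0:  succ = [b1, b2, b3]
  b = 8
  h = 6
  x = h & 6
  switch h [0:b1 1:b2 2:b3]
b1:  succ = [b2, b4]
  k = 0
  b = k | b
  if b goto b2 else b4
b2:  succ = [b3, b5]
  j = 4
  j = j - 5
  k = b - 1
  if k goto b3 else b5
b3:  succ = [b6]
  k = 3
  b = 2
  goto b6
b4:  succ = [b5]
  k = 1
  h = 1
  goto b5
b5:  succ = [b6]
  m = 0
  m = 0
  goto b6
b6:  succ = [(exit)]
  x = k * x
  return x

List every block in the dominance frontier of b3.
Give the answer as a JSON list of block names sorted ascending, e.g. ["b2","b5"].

idom tree: b1←b0 b2←b0 b3←b0 b4←b1 b5←b0 b6←b0
Join-block Dom:
  b2: preds {b0,b1}: {b0} ∩ {b0,b1} = {b0}; idom=b0
  b3: preds {b0,b2}: {b0} ∩ {b0,b2} = {b0}; idom=b0
  b5: preds {b2,b4}: {b0,b2} ∩ {b0,b1,b4} = {b0}; idom=b0
  b6: preds {b3,b5}: {b0,b3} ∩ {b0,b5} = {b0}; idom=b0

DF walk-up:
  join b2 pred b0: · stop@b0
  join b2 pred b1: b1 stop@b0
  join b3 pred b0: · stop@b0
  join b3 pred b2: b2 stop@b0
  join b5 pred b2: b2 stop@b0
  join b5 pred b4: b4→b1 stop@b0
  join b6 pred b3: b3 stop@b0
  join b6 pred b5: b5 stop@b0
  DF(b0)=∅
  DF(b1)={b2,b5}
  DF(b2)={b3,b5}
  DF(b3)={b6}
  DF(b4)={b5}
  DF(b5)={b6}
  DF(b6)=∅

DF(b3) = ["b6"]

Answer: ["b6"]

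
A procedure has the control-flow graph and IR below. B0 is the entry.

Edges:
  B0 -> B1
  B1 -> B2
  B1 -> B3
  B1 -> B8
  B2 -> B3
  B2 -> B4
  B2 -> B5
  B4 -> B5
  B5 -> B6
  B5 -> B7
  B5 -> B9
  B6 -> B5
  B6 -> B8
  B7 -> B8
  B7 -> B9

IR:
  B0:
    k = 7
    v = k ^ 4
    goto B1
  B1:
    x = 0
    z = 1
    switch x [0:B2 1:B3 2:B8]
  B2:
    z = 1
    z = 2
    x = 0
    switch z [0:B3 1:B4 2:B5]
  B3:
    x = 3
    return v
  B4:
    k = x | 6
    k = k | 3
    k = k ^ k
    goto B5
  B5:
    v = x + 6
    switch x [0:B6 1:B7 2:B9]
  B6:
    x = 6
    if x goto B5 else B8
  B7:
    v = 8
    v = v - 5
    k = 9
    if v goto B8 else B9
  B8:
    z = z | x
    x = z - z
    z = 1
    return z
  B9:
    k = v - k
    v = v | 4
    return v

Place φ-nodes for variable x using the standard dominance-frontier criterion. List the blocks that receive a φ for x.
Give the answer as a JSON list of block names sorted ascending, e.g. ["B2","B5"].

Answer: ["B3", "B5", "B8"]

Analysis:
idom tree: B1←B0 B2←B1 B3←B1 B4←B2 B5←B2 B6←B5 B7←B5 B8←B1 B9←B5
Dom at joins:
  B3: preds {B1,B2}: {B0,B1} ∩ {B0,B1,B2} = {B0,B1}; idom=B1
  B5: preds {B2,B4,B6}: {B0,B1,B2} ∩ {B0,B1,B2,B4} ∩ {B0,B1,B2,B5,B6} = {B0,B1,B2}; idom=B2
  B8: preds {B1,B6,B7}: {B0,B1} ∩ {B0,B1,B2,B5,B6} ∩ {B0,B1,B2,B5,B7} = {B0,B1}; idom=B1
  B9: preds {B5,B7}: {B0,B1,B2,B5} ∩ {B0,B1,B2,B5,B7} = {B0,B1,B2,B5}; idom=B5

DF walk-up:
  B3←B1: walk · to B1
  B3←B2: walk B2 to B1
  B5←B2: walk · to B2
  B5←B4: walk B4 to B2
  B5←B6: walk B6→B5 to B2
  B8←B1: walk · to B1
  B8←B6: walk B6→B5→B2 to B1
  B8←B7: walk B7→B5→B2 to B1
  B9←B5: walk · to B5
  B9←B7: walk B7 to B5
  B0: DF=∅
  B1: DF=∅
  B2: DF={B3,B8}
  B3: DF=∅
  B4: DF={B5}
  B5: DF={B5,B8}
  B6: DF={B5,B8}
  B7: DF={B8,B9}
  B8: DF=∅
  B9: DF=∅

φ for x: defs {B1,B2,B3,B6,B8}
  DF⁺ = {B3,B5,B8}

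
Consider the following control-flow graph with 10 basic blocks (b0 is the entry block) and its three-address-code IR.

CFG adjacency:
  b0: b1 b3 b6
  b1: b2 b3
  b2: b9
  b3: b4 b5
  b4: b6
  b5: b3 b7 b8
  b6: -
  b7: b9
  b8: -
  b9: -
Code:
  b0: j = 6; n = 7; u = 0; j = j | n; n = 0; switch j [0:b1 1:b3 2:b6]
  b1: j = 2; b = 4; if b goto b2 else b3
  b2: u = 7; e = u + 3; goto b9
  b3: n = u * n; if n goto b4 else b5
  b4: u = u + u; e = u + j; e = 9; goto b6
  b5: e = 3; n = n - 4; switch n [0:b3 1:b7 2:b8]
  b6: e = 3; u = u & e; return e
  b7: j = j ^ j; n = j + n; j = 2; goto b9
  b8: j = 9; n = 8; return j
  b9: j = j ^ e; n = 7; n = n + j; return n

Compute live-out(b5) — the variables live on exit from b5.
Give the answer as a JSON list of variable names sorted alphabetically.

Answer: ["e", "j", "n", "u"]

Working:
Block summaries:
  b0: def={j,n,u} ue=∅
  b1: def={b,j} ue=∅
  b2: def={e,u} ue=∅
  b3: def={n} ue={n,u}
  b4: def={e,u} ue={j,u}
  b5: def={e,n} ue={n}
  b6: def={e,u} ue={u}
  b7: def={j,n} ue={j,n}
  b8: def={j,n} ue=∅
  b9: def={j,n} ue={e,j}

Live sets:
  b0 li=∅ lo={j,n,u}
  b1 li={n,u} lo={j,n,u}
  b2 li={j} lo={e,j}
  b3 li={j,n,u} lo={j,n,u}
  b4 li={j,u} lo={u}
  b5 li={j,n,u} lo={e,j,n,u}
  b6 li={u} lo=∅
  b7 li={e,j,n} lo={e,j}
  b8 li=∅ lo=∅
  b9 li={e,j} lo=∅

live-out(b5) = ["e", "j", "n", "u"]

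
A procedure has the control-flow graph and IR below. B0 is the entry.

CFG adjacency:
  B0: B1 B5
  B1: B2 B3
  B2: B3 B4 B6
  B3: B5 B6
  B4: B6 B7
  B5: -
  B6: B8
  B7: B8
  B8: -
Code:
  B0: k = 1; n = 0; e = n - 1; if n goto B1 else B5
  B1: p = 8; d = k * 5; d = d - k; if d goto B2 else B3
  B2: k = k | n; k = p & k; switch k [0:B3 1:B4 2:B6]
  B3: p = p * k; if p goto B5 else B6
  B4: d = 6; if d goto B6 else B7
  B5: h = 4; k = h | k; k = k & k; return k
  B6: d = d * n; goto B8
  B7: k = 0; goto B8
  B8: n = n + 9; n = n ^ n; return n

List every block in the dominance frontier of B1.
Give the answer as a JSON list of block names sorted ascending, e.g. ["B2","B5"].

idom tree: B1←B0 B2←B1 B3←B1 B4←B2 B5←B0 B6←B1 B7←B4 B8←B1
Dom at joins:
  B3: preds {B1,B2}: {B0,B1} ∩ {B0,B1,B2} = {B0,B1}; idom=B1
  B5: preds {B0,B3}: {B0} ∩ {B0,B1,B3} = {B0}; idom=B0
  B6: preds {B2,B3,B4}: {B0,B1,B2} ∩ {B0,B1,B3} ∩ {B0,B1,B2,B4} = {B0,B1}; idom=B1
  B8: preds {B6,B7}: {B0,B1,B6} ∩ {B0,B1,B2,B4,B7} = {B0,B1}; idom=B1

DF walk-up:
  B3←B1: walk · to B1
  B3←B2: walk B2 to B1
  B5←B0: walk · to B0
  B5←B3: walk B3→B1 to B0
  B6←B2: walk B2 to B1
  B6←B3: walk B3 to B1
  B6←B4: walk B4→B2 to B1
  B8←B6: walk B6 to B1
  B8←B7: walk B7→B4→B2 to B1
  DF(B0)=∅
  DF(B1)={B5}
  DF(B2)={B3,B6,B8}
  DF(B3)={B5,B6}
  DF(B4)={B6,B8}
  DF(B5)=∅
  DF(B6)={B8}
  DF(B7)={B8}
  DF(B8)=∅

DF(B1) = ["B5"]

Answer: ["B5"]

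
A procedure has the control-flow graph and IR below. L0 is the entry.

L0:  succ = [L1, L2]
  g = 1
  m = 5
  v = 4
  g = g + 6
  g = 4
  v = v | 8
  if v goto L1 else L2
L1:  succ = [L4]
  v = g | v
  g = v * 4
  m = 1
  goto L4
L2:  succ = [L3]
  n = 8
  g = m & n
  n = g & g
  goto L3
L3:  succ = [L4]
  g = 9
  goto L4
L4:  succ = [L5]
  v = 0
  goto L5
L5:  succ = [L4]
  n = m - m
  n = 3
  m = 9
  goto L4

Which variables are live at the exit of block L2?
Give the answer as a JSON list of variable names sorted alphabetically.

Block summaries:
  L0 def {g,m,v} use ∅
  L1 def {g,m,v} use {g,v}
  L2 def {g,n} use {m}
  L3 def {g} use ∅
  L4 def {v} use ∅
  L5 def {m,n} use {m}

Backward fixpoint:
  live L0: ∅→{g,m,v}
  live L1: {g,v}→{m}
  live L2: {m}→{m}
  live L3: {m}→{m}
  live L4: {m}→{m}
  live L5: {m}→{m}

live-out(L2) = ["m"]

Answer: ["m"]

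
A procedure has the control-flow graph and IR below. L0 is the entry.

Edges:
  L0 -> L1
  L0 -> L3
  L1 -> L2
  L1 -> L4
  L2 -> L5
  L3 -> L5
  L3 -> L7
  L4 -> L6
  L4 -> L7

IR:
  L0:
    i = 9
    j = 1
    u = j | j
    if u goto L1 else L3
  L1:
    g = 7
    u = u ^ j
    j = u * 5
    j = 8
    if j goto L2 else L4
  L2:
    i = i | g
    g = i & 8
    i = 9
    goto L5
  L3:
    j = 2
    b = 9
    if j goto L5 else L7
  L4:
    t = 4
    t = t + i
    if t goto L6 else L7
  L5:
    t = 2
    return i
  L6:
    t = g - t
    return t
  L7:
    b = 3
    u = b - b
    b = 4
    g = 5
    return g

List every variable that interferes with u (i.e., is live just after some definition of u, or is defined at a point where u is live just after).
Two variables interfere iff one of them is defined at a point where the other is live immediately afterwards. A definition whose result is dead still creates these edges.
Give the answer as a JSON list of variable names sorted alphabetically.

Per-block:
  L0: {i,j,u} / ∅
  L1: {g,j,u} / {j,u}
  L2: {g,i} / {g,i}
  L3: {b,j} / ∅
  L4: {t} / {i}
  L5: {t} / {i}
  L6: {t} / {g,t}
  L7: {b,g,u} / ∅

Live sets:
  L0 li=∅ lo={i,j,u}
  L1 li={i,j,u} lo={g,i}
  L2 li={g,i} lo={i}
  L3 li={i} lo={i}
  L4 li={g,i} lo={g,t}
  L5 li={i} lo=∅
  L6 li={g,t} lo=∅
  L7 li=∅ lo=∅

Interference:
  b: {i,j}
  g: {i,j,t,u}
  i: {b,g,j,t,u}
  j: {b,g,i,u}
  t: {g,i}
  u: {g,i,j}

N(u) = ["g", "i", "j"]

Answer: ["g", "i", "j"]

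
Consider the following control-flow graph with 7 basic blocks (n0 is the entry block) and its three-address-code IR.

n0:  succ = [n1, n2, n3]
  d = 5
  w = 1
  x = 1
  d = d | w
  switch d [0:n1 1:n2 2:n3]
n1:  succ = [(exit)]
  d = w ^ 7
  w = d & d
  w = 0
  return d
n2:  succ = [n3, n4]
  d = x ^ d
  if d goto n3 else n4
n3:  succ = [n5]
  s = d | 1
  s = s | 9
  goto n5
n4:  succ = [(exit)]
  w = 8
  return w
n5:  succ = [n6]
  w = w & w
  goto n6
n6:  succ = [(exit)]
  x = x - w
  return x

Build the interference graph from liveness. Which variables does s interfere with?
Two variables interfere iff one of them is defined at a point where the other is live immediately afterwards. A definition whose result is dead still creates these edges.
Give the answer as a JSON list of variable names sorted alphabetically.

Answer: ["w", "x"]

Analysis:
Block summaries:
  n0 def {d,w,x} use ∅
  n1 def {d,w} use {w}
  n2 def {d} use {d,x}
  n3 def {s} use {d}
  n4 def {w} use ∅
  n5 def {w} use {w}
  n6 def {x} use {w,x}

Backward fixpoint:
  live n0: ∅→{d,w,x}
  live n1: {w}→∅
  live n2: {d,w,x}→{d,w,x}
  live n3: {d,w,x}→{w,x}
  live n4: ∅→∅
  live n5: {w,x}→{w,x}
  live n6: {w,x}→∅

Interfere edges:
  d↔{w,x}
  s↔{w,x}
  w↔{d,s,x}
  x↔{d,s,w}

N(s) = ["w", "x"]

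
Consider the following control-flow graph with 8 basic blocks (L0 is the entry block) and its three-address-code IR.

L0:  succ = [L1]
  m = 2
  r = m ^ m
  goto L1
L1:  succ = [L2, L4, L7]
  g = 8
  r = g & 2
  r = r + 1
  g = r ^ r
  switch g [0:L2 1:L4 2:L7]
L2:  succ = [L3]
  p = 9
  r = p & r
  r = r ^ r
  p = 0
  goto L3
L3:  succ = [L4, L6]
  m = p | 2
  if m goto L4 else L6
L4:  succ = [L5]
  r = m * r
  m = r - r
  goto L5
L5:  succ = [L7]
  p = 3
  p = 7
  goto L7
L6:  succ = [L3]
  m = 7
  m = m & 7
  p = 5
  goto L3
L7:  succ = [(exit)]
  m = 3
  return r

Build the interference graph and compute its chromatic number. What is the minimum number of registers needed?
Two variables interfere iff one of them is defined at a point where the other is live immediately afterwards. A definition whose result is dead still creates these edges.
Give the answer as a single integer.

Per-block:
  L0 def {m,r} use ∅
  L1 def {g,r} use ∅
  L2 def {p,r} use {r}
  L3 def {m} use {p}
  L4 def {m,r} use {m,r}
  L5 def {p} use ∅
  L6 def {m,p} use ∅
  L7 def {m} use {r}

Liveness:
  L0 li=∅ lo={m}
  L1 li={m} lo={m,r}
  L2 li={r} lo={p,r}
  L3 li={p,r} lo={m,r}
  L4 li={m,r} lo={r}
  L5 li={r} lo={r}
  L6 li={r} lo={p,r}
  L7 li={r} lo=∅

Conflict graph:
  g — {m,r}
  m — {g,r}
  p — {r}
  r — {g,m,p}

Registers:
  {g,m,r} pairwise interfere (3-clique) ⇒ χ ≥ 3
  3-colouring: c0={r}  c1={g,p}  c2={m}
  χ = 3

Answer: 3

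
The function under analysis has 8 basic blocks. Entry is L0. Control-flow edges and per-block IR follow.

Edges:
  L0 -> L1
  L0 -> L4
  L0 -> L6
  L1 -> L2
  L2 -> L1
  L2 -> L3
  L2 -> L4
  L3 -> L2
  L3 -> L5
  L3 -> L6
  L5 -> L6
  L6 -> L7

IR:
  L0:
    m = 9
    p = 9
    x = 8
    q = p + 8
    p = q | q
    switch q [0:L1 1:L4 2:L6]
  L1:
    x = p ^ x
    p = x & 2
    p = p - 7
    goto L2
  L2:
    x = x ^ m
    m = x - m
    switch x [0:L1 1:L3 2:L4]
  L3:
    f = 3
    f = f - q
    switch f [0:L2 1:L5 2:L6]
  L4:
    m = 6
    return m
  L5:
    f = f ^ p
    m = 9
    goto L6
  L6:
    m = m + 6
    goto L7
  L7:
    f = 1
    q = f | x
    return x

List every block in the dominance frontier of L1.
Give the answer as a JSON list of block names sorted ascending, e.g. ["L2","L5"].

Answer: ["L1", "L4", "L6"]

Analysis:
idom tree: L1←L0 L2←L1 L3←L2 L4←L0 L5←L3 L6←L0 L7←L6
Join-block Dom:
  L1: preds {L0,L2}: {L0} ∩ {L0,L1,L2} = {L0}; idom=L0
  L2: preds {L1,L3}: {L0,L1} ∩ {L0,L1,L2,L3} = {L0,L1}; idom=L1
  L4: preds {L0,L2}: {L0} ∩ {L0,L1,L2} = {L0}; idom=L0
  L6: preds {L0,L3,L5}: {L0} ∩ {L0,L1,L2,L3} ∩ {L0,L1,L2,L3,L5} = {L0}; idom=L0

DF derivation:
  L1←L0: walk · to L0
  L1←L2: walk L2→L1 to L0
  L2←L1: walk · to L1
  L2←L3: walk L3→L2 to L1
  L4←L0: walk · to L0
  L4←L2: walk L2→L1 to L0
  L6←L0: walk · to L0
  L6←L3: walk L3→L2→L1 to L0
  L6←L5: walk L5→L3→L2→L1 to L0
  L0: DF=∅
  L1: DF={L1,L4,L6}
  L2: DF={L1,L2,L4,L6}
  L3: DF={L2,L6}
  L4: DF=∅
  L5: DF={L6}
  L6: DF=∅
  L7: DF=∅

DF(L1) = ["L1", "L4", "L6"]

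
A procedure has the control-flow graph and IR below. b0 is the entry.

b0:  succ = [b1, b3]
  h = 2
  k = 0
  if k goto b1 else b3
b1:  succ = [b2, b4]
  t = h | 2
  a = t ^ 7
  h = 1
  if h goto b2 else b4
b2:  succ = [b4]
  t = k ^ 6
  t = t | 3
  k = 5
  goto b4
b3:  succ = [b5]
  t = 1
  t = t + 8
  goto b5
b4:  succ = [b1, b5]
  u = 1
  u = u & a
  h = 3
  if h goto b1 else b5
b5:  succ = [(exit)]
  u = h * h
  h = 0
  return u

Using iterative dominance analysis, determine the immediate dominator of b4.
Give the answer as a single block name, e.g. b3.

Answer: b1

Derivation:
idom tree: b1←b0 b2←b1 b3←b0 b4←b1 b5←b0
Join-block Dom:
  b1: preds {b0,b4}: {b0} ∩ {b0,b1,b4} = {b0}; idom=b0
  b4: preds {b1,b2}: {b0,b1} ∩ {b0,b1,b2} = {b0,b1}; idom=b1
  b5: preds {b3,b4}: {b0,b3} ∩ {b0,b1,b4} = {b0}; idom=b0

idom(b4) = b1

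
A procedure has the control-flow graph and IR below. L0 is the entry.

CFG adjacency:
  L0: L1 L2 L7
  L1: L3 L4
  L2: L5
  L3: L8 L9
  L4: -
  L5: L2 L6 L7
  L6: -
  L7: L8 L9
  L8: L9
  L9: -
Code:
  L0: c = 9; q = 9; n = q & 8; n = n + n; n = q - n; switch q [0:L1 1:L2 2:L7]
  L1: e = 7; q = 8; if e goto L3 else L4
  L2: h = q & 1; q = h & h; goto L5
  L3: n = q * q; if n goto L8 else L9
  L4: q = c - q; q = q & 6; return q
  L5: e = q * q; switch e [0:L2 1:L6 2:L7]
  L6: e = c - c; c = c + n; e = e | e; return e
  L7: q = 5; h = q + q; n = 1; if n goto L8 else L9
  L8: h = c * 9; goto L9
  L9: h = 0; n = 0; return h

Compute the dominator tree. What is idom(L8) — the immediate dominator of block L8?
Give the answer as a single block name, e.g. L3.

Answer: L0

Working:
idom tree: L1←L0 L2←L0 L3←L1 L4←L1 L5←L2 L6←L5 L7←L0 L8←L0 L9←L0
Join-block Dom:
  L2: preds {L0,L5}: {L0} ∩ {L0,L2,L5} = {L0}; idom=L0
  L7: preds {L0,L5}: {L0} ∩ {L0,L2,L5} = {L0}; idom=L0
  L8: preds {L3,L7}: {L0,L1,L3} ∩ {L0,L7} = {L0}; idom=L0
  L9: preds {L3,L7,L8}: {L0,L1,L3} ∩ {L0,L7} ∩ {L0,L8} = {L0}; idom=L0

idom(L8) = L0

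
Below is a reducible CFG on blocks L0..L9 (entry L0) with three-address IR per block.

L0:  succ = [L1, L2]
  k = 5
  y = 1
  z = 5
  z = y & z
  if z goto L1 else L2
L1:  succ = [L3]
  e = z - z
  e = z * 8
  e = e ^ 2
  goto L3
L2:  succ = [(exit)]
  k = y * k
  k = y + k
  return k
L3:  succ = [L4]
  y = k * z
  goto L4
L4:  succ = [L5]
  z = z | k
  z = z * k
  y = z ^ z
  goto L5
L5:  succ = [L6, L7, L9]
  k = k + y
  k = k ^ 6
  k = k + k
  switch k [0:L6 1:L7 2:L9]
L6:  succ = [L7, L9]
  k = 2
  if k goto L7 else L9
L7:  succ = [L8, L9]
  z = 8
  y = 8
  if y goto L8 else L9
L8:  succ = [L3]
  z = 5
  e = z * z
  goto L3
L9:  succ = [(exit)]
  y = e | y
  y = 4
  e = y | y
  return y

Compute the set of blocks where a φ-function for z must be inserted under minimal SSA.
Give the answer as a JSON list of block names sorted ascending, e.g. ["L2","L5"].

Answer: ["L3", "L9"]

Derivation:
idom tree: L1←L0 L2←L0 L3←L1 L4←L3 L5←L4 L6←L5 L7←L5 L8←L7 L9←L5
Dom∩ at merges:
  L3: preds {L1,L8}: {L0,L1} ∩ {L0,L1,L3,L4,L5,L7,L8} = {L0,L1}; idom=L1
  L7: preds {L5,L6}: {L0,L1,L3,L4,L5} ∩ {L0,L1,L3,L4,L5,L6} = {L0,L1,L3,L4,L5}; idom=L5
  L9: preds {L5,L6,L7}: {L0,L1,L3,L4,L5} ∩ {L0,L1,L3,L4,L5,L6} ∩ {L0,L1,L3,L4,L5,L7} = {L0,L1,L3,L4,L5}; idom=L5

Frontier:
  L3←L1: walk · to L1
  L3←L8: walk L8→L7→L5→L4→L3 to L1
  L7←L5: walk · to L5
  L7←L6: walk L6 to L5
  L9←L5: walk · to L5
  L9←L6: walk L6 to L5
  L9←L7: walk L7 to L5
  L0 → ∅
  L1 → ∅
  L2 → ∅
  L3 → {L3}
  L4 → {L3}
  L5 → {L3}
  L6 → {L7,L9}
  L7 → {L3,L9}
  L8 → {L3}
  L9 → ∅

φ for z: defs {L0,L4,L7,L8}
  DF⁺ = {L3,L9}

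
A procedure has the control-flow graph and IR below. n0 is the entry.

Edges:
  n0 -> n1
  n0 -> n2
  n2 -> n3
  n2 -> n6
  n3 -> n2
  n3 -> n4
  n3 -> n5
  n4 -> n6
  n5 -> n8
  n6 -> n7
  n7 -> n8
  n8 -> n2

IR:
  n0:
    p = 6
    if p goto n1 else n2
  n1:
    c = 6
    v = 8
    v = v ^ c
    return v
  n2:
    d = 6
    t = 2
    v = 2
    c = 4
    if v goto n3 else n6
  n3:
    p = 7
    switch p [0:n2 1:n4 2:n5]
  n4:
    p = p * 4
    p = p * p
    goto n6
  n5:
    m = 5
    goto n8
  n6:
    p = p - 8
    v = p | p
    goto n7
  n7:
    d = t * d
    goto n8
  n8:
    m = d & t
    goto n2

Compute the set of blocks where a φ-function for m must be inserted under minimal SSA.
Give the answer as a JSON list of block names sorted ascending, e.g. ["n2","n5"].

Answer: ["n2", "n8"]

Derivation:
idom tree: n1←n0 n2←n0 n3←n2 n4←n3 n5←n3 n6←n2 n7←n6 n8←n2
Join-block Dom:
  n2: preds {n0,n3,n8}: {n0} ∩ {n0,n2,n3} ∩ {n0,n2,n8} = {n0}; idom=n0
  n6: preds {n2,n4}: {n0,n2} ∩ {n0,n2,n3,n4} = {n0,n2}; idom=n2
  n8: preds {n5,n7}: {n0,n2,n3,n5} ∩ {n0,n2,n6,n7} = {n0,n2}; idom=n2

Frontier:
  join n2 pred n0: · stop@n0
  join n2 pred n3: n3→n2 stop@n0
  join n2 pred n8: n8→n2 stop@n0
  join n6 pred n2: · stop@n2
  join n6 pred n4: n4→n3 stop@n2
  join n8 pred n5: n5→n3 stop@n2
  join n8 pred n7: n7→n6 stop@n2
  DF(n0)=∅
  DF(n1)=∅
  DF(n2)={n2}
  DF(n3)={n2,n6,n8}
  DF(n4)={n6}
  DF(n5)={n8}
  DF(n6)={n8}
  DF(n7)={n8}
  DF(n8)={n2}

φ for m: defs {n5,n8}
  DF⁺ = {n2,n8}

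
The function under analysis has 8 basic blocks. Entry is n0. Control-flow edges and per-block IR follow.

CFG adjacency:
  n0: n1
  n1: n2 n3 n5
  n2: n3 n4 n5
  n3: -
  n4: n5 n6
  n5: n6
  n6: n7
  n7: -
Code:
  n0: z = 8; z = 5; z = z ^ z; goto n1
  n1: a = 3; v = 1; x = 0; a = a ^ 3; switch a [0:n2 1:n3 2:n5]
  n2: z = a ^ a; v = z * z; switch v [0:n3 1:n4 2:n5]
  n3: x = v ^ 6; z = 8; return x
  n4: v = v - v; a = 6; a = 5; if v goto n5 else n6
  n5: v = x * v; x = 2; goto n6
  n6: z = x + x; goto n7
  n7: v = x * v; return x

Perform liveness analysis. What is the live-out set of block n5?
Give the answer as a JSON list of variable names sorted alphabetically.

Per-block:
  n0: {z} / ∅
  n1: {a,v,x} / ∅
  n2: {v,z} / {a}
  n3: {x,z} / {v}
  n4: {a,v} / {v}
  n5: {v,x} / {v,x}
  n6: {z} / {x}
  n7: {v} / {v,x}

Liveness:
  n0 li=∅ lo=∅
  n1 li=∅ lo={a,v,x}
  n2 li={a,x} lo={v,x}
  n3 li={v} lo=∅
  n4 li={v,x} lo={v,x}
  n5 li={v,x} lo={v,x}
  n6 li={v,x} lo={v,x}
  n7 li={v,x} lo=∅

live-out(n5) = ["v", "x"]

Answer: ["v", "x"]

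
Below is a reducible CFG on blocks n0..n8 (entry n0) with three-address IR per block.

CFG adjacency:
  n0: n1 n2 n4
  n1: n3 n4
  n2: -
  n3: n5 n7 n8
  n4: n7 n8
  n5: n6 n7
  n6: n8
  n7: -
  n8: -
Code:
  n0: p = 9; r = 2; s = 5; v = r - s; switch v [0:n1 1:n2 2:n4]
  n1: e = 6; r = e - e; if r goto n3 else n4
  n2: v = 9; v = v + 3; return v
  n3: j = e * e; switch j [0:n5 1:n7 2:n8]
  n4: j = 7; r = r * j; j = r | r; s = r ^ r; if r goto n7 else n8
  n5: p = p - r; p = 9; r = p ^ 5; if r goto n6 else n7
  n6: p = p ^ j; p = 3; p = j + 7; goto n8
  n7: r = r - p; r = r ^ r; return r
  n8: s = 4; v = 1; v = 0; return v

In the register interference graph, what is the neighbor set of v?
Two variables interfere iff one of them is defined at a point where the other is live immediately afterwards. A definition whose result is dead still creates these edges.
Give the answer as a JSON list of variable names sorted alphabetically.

Answer: ["p", "r"]

Analysis:
Per-block:
  n0: def={p,r,s,v} ue=∅
  n1: def={e,r} ue=∅
  n2: def={v} ue=∅
  n3: def={j} ue={e}
  n4: def={j,r,s} ue={r}
  n5: def={p,r} ue={p,r}
  n6: def={p} ue={j,p}
  n7: def={r} ue={p,r}
  n8: def={s,v} ue=∅

Liveness:
  n0: in=∅ out={p,r}
  n1: in={p} out={e,p,r}
  n2: in=∅ out=∅
  n3: in={e,p,r} out={j,p,r}
  n4: in={p,r} out={p,r}
  n5: in={j,p,r} out={j,p,r}
  n6: in={j,p} out=∅
  n7: in={p,r} out=∅
  n8: in=∅ out=∅

Interference:
  e: {p,r}
  j: {p,r}
  p: {e,j,r,s,v}
  r: {e,j,p,s,v}
  s: {p,r}
  v: {p,r}

N(v) = ["p", "r"]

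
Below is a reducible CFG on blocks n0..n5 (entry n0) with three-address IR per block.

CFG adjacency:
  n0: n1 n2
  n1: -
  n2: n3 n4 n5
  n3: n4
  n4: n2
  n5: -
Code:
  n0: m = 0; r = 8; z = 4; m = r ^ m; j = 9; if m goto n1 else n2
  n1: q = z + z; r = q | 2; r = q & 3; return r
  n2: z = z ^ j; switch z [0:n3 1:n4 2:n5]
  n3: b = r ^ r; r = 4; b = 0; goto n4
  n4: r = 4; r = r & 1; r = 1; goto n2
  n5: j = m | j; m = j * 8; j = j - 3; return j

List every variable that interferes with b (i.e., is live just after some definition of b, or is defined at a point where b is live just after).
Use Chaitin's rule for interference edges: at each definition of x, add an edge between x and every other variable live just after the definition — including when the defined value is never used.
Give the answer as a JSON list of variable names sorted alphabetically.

Per-block:
  n0: def={j,m,r,z} ue=∅
  n1: def={q,r} ue={z}
  n2: def={z} ue={j,z}
  n3: def={b,r} ue={r}
  n4: def={r} ue=∅
  n5: def={j,m} ue={j,m}

Backward fixpoint:
  live n0: ∅→{j,m,r,z}
  live n1: {z}→∅
  live n2: {j,m,r,z}→{j,m,r,z}
  live n3: {j,m,r,z}→{j,m,z}
  live n4: {j,m,z}→{j,m,r,z}
  live n5: {j,m}→∅

Conflict graph:
  b: {j,m,z}
  j: {b,m,r,z}
  m: {b,j,r,z}
  q: {r}
  r: {j,m,q,z}
  z: {b,j,m,r}

N(b) = ["j", "m", "z"]

Answer: ["j", "m", "z"]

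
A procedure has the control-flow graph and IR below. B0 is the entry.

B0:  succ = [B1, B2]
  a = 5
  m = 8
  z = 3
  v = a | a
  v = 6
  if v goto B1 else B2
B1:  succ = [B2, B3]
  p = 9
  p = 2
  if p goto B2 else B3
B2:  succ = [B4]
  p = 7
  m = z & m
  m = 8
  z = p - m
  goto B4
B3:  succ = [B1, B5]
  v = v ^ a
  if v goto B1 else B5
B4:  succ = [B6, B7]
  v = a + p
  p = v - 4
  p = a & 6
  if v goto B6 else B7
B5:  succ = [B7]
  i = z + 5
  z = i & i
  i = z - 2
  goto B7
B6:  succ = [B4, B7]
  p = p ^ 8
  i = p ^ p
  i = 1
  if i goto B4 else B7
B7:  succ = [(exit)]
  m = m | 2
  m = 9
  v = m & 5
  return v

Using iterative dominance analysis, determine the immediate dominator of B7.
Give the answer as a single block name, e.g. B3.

idom tree: B1←B0 B2←B0 B3←B1 B4←B2 B5←B3 B6←B4 B7←B0
Dom∩ at merges:
  B1: preds {B0,B3}: {B0} ∩ {B0,B1,B3} = {B0}; idom=B0
  B2: preds {B0,B1}: {B0} ∩ {B0,B1} = {B0}; idom=B0
  B4: preds {B2,B6}: {B0,B2} ∩ {B0,B2,B4,B6} = {B0,B2}; idom=B2
  B7: preds {B4,B5,B6}: {B0,B2,B4} ∩ {B0,B1,B3,B5} ∩ {B0,B2,B4,B6} = {B0}; idom=B0

idom(B7) = B0

Answer: B0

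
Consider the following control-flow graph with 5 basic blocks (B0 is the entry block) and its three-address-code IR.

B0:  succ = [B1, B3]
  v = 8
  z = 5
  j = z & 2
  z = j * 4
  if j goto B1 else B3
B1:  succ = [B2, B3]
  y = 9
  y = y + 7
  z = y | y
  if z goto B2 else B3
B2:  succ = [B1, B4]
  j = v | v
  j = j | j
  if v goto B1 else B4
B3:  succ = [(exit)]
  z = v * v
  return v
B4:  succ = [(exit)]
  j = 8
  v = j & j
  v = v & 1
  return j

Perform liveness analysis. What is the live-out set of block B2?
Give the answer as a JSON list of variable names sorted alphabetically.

Block summaries:
  B0: {j,v,z} / ∅
  B1: {y,z} / ∅
  B2: {j} / {v}
  B3: {z} / {v}
  B4: {j,v} / ∅

Live sets:
  live B0: ∅→{v}
  live B1: {v}→{v}
  live B2: {v}→{v}
  live B3: {v}→∅
  live B4: ∅→∅

live-out(B2) = ["v"]

Answer: ["v"]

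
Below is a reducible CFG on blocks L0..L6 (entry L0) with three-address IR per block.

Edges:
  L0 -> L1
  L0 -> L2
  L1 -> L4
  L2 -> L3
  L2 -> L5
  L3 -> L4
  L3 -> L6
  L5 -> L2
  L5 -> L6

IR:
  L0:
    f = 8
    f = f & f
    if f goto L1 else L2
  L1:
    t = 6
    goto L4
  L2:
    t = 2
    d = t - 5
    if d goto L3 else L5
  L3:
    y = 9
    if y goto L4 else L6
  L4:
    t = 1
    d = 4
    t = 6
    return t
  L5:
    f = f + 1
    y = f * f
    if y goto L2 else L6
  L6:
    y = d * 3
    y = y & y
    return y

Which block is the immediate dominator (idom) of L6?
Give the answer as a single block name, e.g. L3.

Answer: L2

Working:
idom tree: L1←L0 L2←L0 L3←L2 L4←L0 L5←L2 L6←L2
Dom at joins:
  L2: preds {L0,L5}: {L0} ∩ {L0,L2,L5} = {L0}; idom=L0
  L4: preds {L1,L3}: {L0,L1} ∩ {L0,L2,L3} = {L0}; idom=L0
  L6: preds {L3,L5}: {L0,L2,L3} ∩ {L0,L2,L5} = {L0,L2}; idom=L2

idom(L6) = L2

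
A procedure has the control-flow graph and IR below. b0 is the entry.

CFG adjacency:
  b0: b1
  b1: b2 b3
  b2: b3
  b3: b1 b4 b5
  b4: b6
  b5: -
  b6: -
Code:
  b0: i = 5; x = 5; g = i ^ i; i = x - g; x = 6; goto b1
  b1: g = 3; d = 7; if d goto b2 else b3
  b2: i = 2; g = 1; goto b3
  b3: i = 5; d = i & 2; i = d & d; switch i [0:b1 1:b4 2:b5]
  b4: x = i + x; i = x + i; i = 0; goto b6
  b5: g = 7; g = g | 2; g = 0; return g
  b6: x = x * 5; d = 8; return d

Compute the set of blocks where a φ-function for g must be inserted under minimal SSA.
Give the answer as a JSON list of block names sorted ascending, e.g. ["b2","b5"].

idom tree: b1←b0 b2←b1 b3←b1 b4←b3 b5←b3 b6←b4
Dom∩ at merges:
  b1: preds {b0,b3}: {b0} ∩ {b0,b1,b3} = {b0}; idom=b0
  b3: preds {b1,b2}: {b0,b1} ∩ {b0,b1,b2} = {b0,b1}; idom=b1

DF walk-up:
  join b1 pred b0: · stop@b0
  join b1 pred b3: b3→b1 stop@b0
  join b3 pred b1: · stop@b1
  join b3 pred b2: b2 stop@b1
  DF(b0)=∅
  DF(b1)={b1}
  DF(b2)={b3}
  DF(b3)={b1}
  DF(b4)=∅
  DF(b5)=∅
  DF(b6)=∅

φ for g: defs {b0,b1,b2,b5}
  DF⁺ = {b1,b3}

Answer: ["b1", "b3"]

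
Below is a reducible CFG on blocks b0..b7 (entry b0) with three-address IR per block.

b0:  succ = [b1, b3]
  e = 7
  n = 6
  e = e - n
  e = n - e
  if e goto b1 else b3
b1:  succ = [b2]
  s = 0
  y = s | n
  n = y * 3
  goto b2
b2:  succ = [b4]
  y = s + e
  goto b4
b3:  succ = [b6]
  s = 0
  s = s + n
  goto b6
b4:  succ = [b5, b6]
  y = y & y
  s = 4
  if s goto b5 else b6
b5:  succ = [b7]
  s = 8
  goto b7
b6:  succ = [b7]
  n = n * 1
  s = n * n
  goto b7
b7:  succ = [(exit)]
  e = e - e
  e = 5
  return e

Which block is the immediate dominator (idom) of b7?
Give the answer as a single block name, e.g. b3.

Answer: b0

Analysis:
idom tree: b1←b0 b2←b1 b3←b0 b4←b2 b5←b4 b6←b0 b7←b0
Dom∩ at merges:
  b6: preds {b3,b4}: {b0,b3} ∩ {b0,b1,b2,b4} = {b0}; idom=b0
  b7: preds {b5,b6}: {b0,b1,b2,b4,b5} ∩ {b0,b6} = {b0}; idom=b0

idom(b7) = b0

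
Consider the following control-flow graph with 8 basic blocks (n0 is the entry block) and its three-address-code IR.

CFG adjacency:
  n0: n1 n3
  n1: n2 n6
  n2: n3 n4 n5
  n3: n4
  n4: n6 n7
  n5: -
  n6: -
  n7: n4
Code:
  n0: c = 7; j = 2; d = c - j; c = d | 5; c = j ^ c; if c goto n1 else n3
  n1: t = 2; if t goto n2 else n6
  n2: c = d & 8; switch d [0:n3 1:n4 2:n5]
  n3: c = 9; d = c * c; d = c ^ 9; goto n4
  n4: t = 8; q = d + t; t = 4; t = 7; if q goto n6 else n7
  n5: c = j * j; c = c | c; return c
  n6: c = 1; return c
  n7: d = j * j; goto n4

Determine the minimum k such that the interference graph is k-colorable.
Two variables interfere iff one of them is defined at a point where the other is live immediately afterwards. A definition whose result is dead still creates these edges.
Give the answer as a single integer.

Per-block:
  n0: def={c,d,j} ue=∅
  n1: def={t} ue=∅
  n2: def={c} ue={d}
  n3: def={c,d} ue=∅
  n4: def={q,t} ue={d}
  n5: def={c} ue={j}
  n6: def={c} ue=∅
  n7: def={d} ue={j}

Backward fixpoint:
  n0: in=∅ out={d,j}
  n1: in={d,j} out={d,j}
  n2: in={d,j} out={d,j}
  n3: in={j} out={d,j}
  n4: in={d,j} out={j}
  n5: in={j} out=∅
  n6: in=∅ out=∅
  n7: in={j} out={d,j}

Interfere edges:
  c — {d,j}
  d — {c,j,t}
  j — {c,d,q,t}
  q — {j,t}
  t — {d,j,q}

Colouring:
  lower bound: {c,d,j} mutually conflict ⇒ χ ≥ 3
  assign c→R2 d→R1 j→R0 q→R1 t→R2 — no edge inside a register ⇒ χ ≤ 3
  χ = 3

Answer: 3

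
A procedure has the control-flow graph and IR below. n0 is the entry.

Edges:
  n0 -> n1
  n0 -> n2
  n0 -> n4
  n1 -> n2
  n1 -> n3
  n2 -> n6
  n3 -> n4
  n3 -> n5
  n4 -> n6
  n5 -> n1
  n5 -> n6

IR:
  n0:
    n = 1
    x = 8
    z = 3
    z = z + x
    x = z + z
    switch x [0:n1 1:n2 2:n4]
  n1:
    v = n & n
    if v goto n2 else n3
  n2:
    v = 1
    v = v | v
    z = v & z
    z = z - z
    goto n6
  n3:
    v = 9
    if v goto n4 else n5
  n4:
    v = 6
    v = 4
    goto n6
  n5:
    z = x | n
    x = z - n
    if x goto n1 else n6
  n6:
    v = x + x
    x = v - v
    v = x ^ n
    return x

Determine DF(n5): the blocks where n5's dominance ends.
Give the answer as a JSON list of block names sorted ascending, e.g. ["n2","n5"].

Answer: ["n1", "n6"]

Derivation:
idom tree: n1←n0 n2←n0 n3←n1 n4←n0 n5←n3 n6←n0
Dom∩ at merges:
  n1: preds {n0,n5}: {n0} ∩ {n0,n1,n3,n5} = {n0}; idom=n0
  n2: preds {n0,n1}: {n0} ∩ {n0,n1} = {n0}; idom=n0
  n4: preds {n0,n3}: {n0} ∩ {n0,n1,n3} = {n0}; idom=n0
  n6: preds {n2,n4,n5}: {n0,n2} ∩ {n0,n4} ∩ {n0,n1,n3,n5} = {n0}; idom=n0

DF derivation:
  join n1 pred n0: · stop@n0
  join n1 pred n5: n5→n3→n1 stop@n0
  join n2 pred n0: · stop@n0
  join n2 pred n1: n1 stop@n0
  join n4 pred n0: · stop@n0
  join n4 pred n3: n3→n1 stop@n0
  join n6 pred n2: n2 stop@n0
  join n6 pred n4: n4 stop@n0
  join n6 pred n5: n5→n3→n1 stop@n0
  n0 → ∅
  n1 → {n1,n2,n4,n6}
  n2 → {n6}
  n3 → {n1,n4,n6}
  n4 → {n6}
  n5 → {n1,n6}
  n6 → ∅

DF(n5) = ["n1", "n6"]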